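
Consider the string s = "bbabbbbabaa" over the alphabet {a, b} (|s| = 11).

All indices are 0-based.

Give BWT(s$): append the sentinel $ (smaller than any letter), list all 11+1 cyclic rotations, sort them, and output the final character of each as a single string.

aabbbabbb$ba

rank  rotation      last
    0  $bbabbbbabaa  a
    1  a$bbabbbbaba  a
    2  aa$bbabbbbab  b
    3  abaa$bbabbbb  b
    4  abbbbabaa$bb  b
    5  baa$bbabbbba  a
    6  babaa$bbabbb  b
    7  babbbbabaa$b  b
    8  bbabaa$bbabb  b
    9  bbabbbbabaa$  $
   10  bbbabaa$bbab  b
   11  bbbbabaa$bba  a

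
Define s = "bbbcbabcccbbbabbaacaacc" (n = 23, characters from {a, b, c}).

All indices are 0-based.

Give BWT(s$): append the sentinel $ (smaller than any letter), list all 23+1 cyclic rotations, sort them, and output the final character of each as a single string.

rank  rotation                  last
    0  $bbbcbabcccbbbabbaacaacc  c
    1  aacaacc$bbbcbabcccbbbabb  b
    2  aacc$bbbcbabcccbbbabbaac  c
    3  abbaacaacc$bbbcbabcccbbb  b
    4  abcccbbbabbaacaacc$bbbcb  b
    5  acaacc$bbbcbabcccbbbabba  a
    6  acc$bbbcbabcccbbbabbaaca  a
    7  baacaacc$bbbcbabcccbbbab  b
    8  babbaacaacc$bbbcbabcccbb  b
    9  babcccbbbabbaacaacc$bbbc  c
   10  bbaacaacc$bbbcbabcccbbba  a
   11  bbabbaacaacc$bbbcbabcccb  b
   12  bbbabbaacaacc$bbbcbabccc  c
   13  bbbcbabcccbbbabbaacaacc$  $
   14  bbcbabcccbbbabbaacaacc$b  b
   15  bcbabcccbbbabbaacaacc$bb  b
   16  bcccbbbabbaacaacc$bbbcba  a
   17  c$bbbcbabcccbbbabbaacaac  c
   18  caacc$bbbcbabcccbbbabbaa  a
   19  cbabcccbbbabbaacaacc$bbb  b
   20  cbbbabbaacaacc$bbbcbabcc  c
   21  cc$bbbcbabcccbbbabbaacaa  a
   22  ccbbbabbaacaacc$bbbcbabc  c
   23  cccbbbabbaacaacc$bbbcbab  b

cbcbbaabbcabc$bbacabcacb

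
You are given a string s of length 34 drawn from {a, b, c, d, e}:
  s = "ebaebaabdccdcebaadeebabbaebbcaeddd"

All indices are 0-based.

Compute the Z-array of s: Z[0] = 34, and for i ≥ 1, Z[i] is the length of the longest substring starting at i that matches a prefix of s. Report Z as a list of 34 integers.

[34, 0, 0, 3, 0, 0, 0, 0, 0, 0, 0, 0, 0, 3, 0, 0, 0, 0, 1, 3, 0, 0, 0, 0, 0, 2, 0, 0, 0, 0, 1, 0, 0, 0]

Z[0]=34
i=1: outside box; Z[1]=0
i=2: outside box; Z[2]=0
i=3: outside box; Z[3]=3 extend→box=[3,6)
i=4: min(r-i=2, Z[1]=0)=0; Z[4]=0
i=5: min(r-i=1, Z[2]=0)=0; Z[5]=0
i=6: outside box; Z[6]=0
i=7: outside box; Z[7]=0
i=8: outside box; Z[8]=0
i=9: outside box; Z[9]=0
i=10: outside box; Z[10]=0
i=11: outside box; Z[11]=0
i=12: outside box; Z[12]=0
i=13: outside box; Z[13]=3 extend→box=[13,16)
i=14: min(r-i=2, Z[1]=0)=0; Z[14]=0
i=15: min(r-i=1, Z[2]=0)=0; Z[15]=0
i=16: outside box; Z[16]=0
i=17: outside box; Z[17]=0
i=18: outside box; Z[18]=1 extend→box=[18,19)
i=19: outside box; Z[19]=3 extend→box=[19,22)
i=20: min(r-i=2, Z[1]=0)=0; Z[20]=0
i=21: min(r-i=1, Z[2]=0)=0; Z[21]=0
i=22: outside box; Z[22]=0
i=23: outside box; Z[23]=0
i=24: outside box; Z[24]=0
i=25: outside box; Z[25]=2 extend→box=[25,27)
i=26: min(r-i=1, Z[1]=0)=0; Z[26]=0
i=27: outside box; Z[27]=0
i=28: outside box; Z[28]=0
i=29: outside box; Z[29]=0
i=30: outside box; Z[30]=1 extend→box=[30,31)
i=31: outside box; Z[31]=0
i=32: outside box; Z[32]=0
i=33: outside box; Z[33]=0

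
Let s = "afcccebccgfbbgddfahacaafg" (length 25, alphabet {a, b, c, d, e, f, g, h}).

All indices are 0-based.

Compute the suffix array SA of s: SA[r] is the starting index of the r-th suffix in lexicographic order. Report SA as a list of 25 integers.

[21, 19, 0, 22, 17, 11, 6, 12, 20, 2, 3, 7, 4, 8, 14, 15, 5, 16, 10, 1, 23, 24, 13, 9, 18]

rank→(start, suffix):
  0 → (21, 'aafg')
  1 → (19, 'acaafg')
  2 → (0, 'afcccebccgfbbgddfahacaafg')
  3 → (22, 'afg')
  4 → (17, 'ahacaafg')
  5 → (11, 'bbgddfahacaafg')
  6 → (6, 'bccgfbbgddfahacaafg')
  7 → (12, 'bgddfahacaafg')
  8 → (20, 'caafg')
  9 → (2, 'cccebccgfbbgddfahacaafg')
  10 → (3, 'ccebccgfbbgddfahacaafg')
  11 → (7, 'ccgfbbgddfahacaafg')
  12 → (4, 'cebccgfbbgddfahacaafg')
  13 → (8, 'cgfbbgddfahacaafg')
  14 → (14, 'ddfahacaafg')
  15 → (15, 'dfahacaafg')
  16 → (5, 'ebccgfbbgddfahacaafg')
  17 → (16, 'fahacaafg')
  18 → (10, 'fbbgddfahacaafg')
  19 → (1, 'fcccebccgfbbgddfahacaafg')
  20 → (23, 'fg')
  21 → (24, 'g')
  22 → (13, 'gddfahacaafg')
  23 → (9, 'gfbbgddfahacaafg')
  24 → (18, 'hacaafg')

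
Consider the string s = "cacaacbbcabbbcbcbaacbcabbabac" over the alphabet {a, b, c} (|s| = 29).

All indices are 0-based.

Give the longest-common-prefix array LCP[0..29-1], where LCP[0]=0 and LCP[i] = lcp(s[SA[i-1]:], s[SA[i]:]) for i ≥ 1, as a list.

sorted suffixes:
  #0 SA[0]=3  'aacbbcabbbcbcbaacbcabbabac'
  #1 SA[1]=17  'aacbcabbabac'
  #2 SA[2]=25  'abac'
  #3 SA[3]=22  'abbabac'
  #4 SA[4]=9  'abbbcbcbaacbcabbabac'
  #5 SA[5]=27  'ac'
  #6 SA[6]=1  'acaacbbcabbbcbcbaacbcabbabac'
  #7 SA[7]=4  'acbbcabbbcbcbaacbcabbabac'
  #8 SA[8]=18  'acbcabbabac'
  #9 SA[9]=16  'baacbcabbabac'
  #10 SA[10]=24  'babac'
  #11 SA[11]=26  'bac'
  #12 SA[12]=23  'bbabac'
  #13 SA[13]=10  'bbbcbcbaacbcabbabac'
  #14 SA[14]=6  'bbcabbbcbcbaacbcabbabac'
  #15 SA[15]=11  'bbcbcbaacbcabbabac'
  #16 SA[16]=20  'bcabbabac'
  #17 SA[17]=7  'bcabbbcbcbaacbcabbabac'
  #18 SA[18]=14  'bcbaacbcabbabac'
  #19 SA[19]=12  'bcbcbaacbcabbabac'
  #20 SA[20]=28  'c'
  #21 SA[21]=2  'caacbbcabbbcbcbaacbcabbabac'
  #22 SA[22]=21  'cabbabac'
  #23 SA[23]=8  'cabbbcbcbaacbcabbabac'
  #24 SA[24]=0  'cacaacbbcabbbcbcbaacbcabbabac'
  #25 SA[25]=15  'cbaacbcabbabac'
  #26 SA[26]=5  'cbbcabbbcbcbaacbcabbabac'
  #27 SA[27]=19  'cbcabbabac'
  #28 SA[28]=13  'cbcbaacbcabbabac'

SA = [3, 17, 25, 22, 9, 27, 1, 4, 18, 16, 24, 26, 23, 10, 6, 11, 20, 7, 14, 12, 28, 2, 21, 8, 0, 15, 5, 19, 13]
i: (SA[i-1],SA[i]) lcp shared
  1: (3,17) 4 'aacb'
  2: (17,25) 1 'a'
  3: (25,22) 2 'ab'
  4: (22,9) 3 'abb'
  5: (9,27) 1 'a'
  6: (27,1) 2 'ac'
  7: (1,4) 2 'ac'
  8: (4,18) 3 'acb'
  9: (18,16) 0 ''
  10: (16,24) 2 'ba'
  11: (24,26) 2 'ba'
  12: (26,23) 1 'b'
  13: (23,10) 2 'bb'
  14: (10,6) 2 'bb'
  15: (6,11) 3 'bbc'
  16: (11,20) 1 'b'
  17: (20,7) 5 'bcabb'
  18: (7,14) 2 'bc'
  19: (14,12) 3 'bcb'
  20: (12,28) 0 ''
  21: (28,2) 1 'c'
  22: (2,21) 2 'ca'
  23: (21,8) 4 'cabb'
  24: (8,0) 2 'ca'
  25: (0,15) 1 'c'
  26: (15,5) 2 'cb'
  27: (5,19) 2 'cb'
  28: (19,13) 3 'cbc'

[0, 4, 1, 2, 3, 1, 2, 2, 3, 0, 2, 2, 1, 2, 2, 3, 1, 5, 2, 3, 0, 1, 2, 4, 2, 1, 2, 2, 3]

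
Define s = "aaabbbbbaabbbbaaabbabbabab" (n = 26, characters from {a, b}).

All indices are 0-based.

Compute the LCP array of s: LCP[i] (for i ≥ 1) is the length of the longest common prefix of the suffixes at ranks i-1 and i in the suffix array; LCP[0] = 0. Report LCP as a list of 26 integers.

sorted suffixes:
  #0 SA[0]=14  'aaabbabbabab'
  #1 SA[1]=0  'aaabbbbbaabbbbaaabbabbabab'
  #2 SA[2]=15  'aabbabbabab'
  #3 SA[3]=8  'aabbbbaaabbabbabab'
  #4 SA[4]=1  'aabbbbbaabbbbaaabbabbabab'
  #5 SA[5]=24  'ab'
  #6 SA[6]=22  'abab'
  #7 SA[7]=19  'abbabab'
  #8 SA[8]=16  'abbabbabab'
  #9 SA[9]=9  'abbbbaaabbabbabab'
  #10 SA[10]=2  'abbbbbaabbbbaaabbabbabab'
  #11 SA[11]=25  'b'
  #12 SA[12]=13  'baaabbabbabab'
  #13 SA[13]=7  'baabbbbaaabbabbabab'
  #14 SA[14]=23  'bab'
  #15 SA[15]=21  'babab'
  #16 SA[16]=18  'babbabab'
  #17 SA[17]=12  'bbaaabbabbabab'
  #18 SA[18]=6  'bbaabbbbaaabbabbabab'
  #19 SA[19]=20  'bbabab'
  #20 SA[20]=17  'bbabbabab'
  #21 SA[21]=11  'bbbaaabbabbabab'
  #22 SA[22]=5  'bbbaabbbbaaabbabbabab'
  #23 SA[23]=10  'bbbbaaabbabbabab'
  #24 SA[24]=4  'bbbbaabbbbaaabbabbabab'
  #25 SA[25]=3  'bbbbbaabbbbaaabbabbabab'

SA = [14, 0, 15, 8, 1, 24, 22, 19, 16, 9, 2, 25, 13, 7, 23, 21, 18, 12, 6, 20, 17, 11, 5, 10, 4, 3]
rank  pair      lcp
   1  s[14:],s[0:]  5  'aaabb'
   2  s[0:],s[15:]  2  'aa'
   3  s[15:],s[8:]  4  'aabb'
   4  s[8:],s[1:]  6  'aabbbb'
   5  s[1:],s[24:]  1  'a'
   6  s[24:],s[22:]  2  'ab'
   7  s[22:],s[19:]  2  'ab'
   8  s[19:],s[16:]  5  'abbab'
   9  s[16:],s[9:]  3  'abb'
  10  s[9:],s[2:]  5  'abbbb'
  11  s[2:],s[25:]  0  ''
  12  s[25:],s[13:]  1  'b'
  13  s[13:],s[7:]  3  'baa'
  14  s[7:],s[23:]  2  'ba'
  15  s[23:],s[21:]  3  'bab'
  16  s[21:],s[18:]  3  'bab'
  17  s[18:],s[12:]  1  'b'
  18  s[12:],s[6:]  4  'bbaa'
  19  s[6:],s[20:]  3  'bba'
  20  s[20:],s[17:]  4  'bbab'
  21  s[17:],s[11:]  2  'bb'
  22  s[11:],s[5:]  5  'bbbaa'
  23  s[5:],s[10:]  3  'bbb'
  24  s[10:],s[4:]  6  'bbbbaa'
  25  s[4:],s[3:]  4  'bbbb'

[0, 5, 2, 4, 6, 1, 2, 2, 5, 3, 5, 0, 1, 3, 2, 3, 3, 1, 4, 3, 4, 2, 5, 3, 6, 4]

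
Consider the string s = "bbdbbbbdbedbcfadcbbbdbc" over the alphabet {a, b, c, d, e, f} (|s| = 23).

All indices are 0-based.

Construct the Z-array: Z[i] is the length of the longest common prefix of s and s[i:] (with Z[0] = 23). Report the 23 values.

Z[0]=23
i=1: fresh scan; Z[1]=1 extend→box=[1,2)
i=2: fresh scan; Z[2]=0
i=3: fresh scan; Z[3]=2 extend→box=[3,5)
i=4: min(r-i=1, Z[1]=1)=1; Z[4]=2 extend→box=[4,6)
i=5: min(r-i=1, Z[1]=1)=1; Z[5]=4 extend→box=[5,9)
i=6: min(r-i=3, Z[1]=1)=1; Z[6]=1
i=7: min(r-i=2, Z[2]=0)=0; Z[7]=0
i=8: min(r-i=1, Z[3]=2)=1; Z[8]=1
i=9: fresh scan; Z[9]=0
i=10: fresh scan; Z[10]=0
i=11: fresh scan; Z[11]=1 extend→box=[11,12)
i=12: fresh scan; Z[12]=0
i=13: fresh scan; Z[13]=0
i=14: fresh scan; Z[14]=0
i=15: fresh scan; Z[15]=0
i=16: fresh scan; Z[16]=0
i=17: fresh scan; Z[17]=2 extend→box=[17,19)
i=18: min(r-i=1, Z[1]=1)=1; Z[18]=4 extend→box=[18,22)
i=19: min(r-i=3, Z[1]=1)=1; Z[19]=1
i=20: min(r-i=2, Z[2]=0)=0; Z[20]=0
i=21: min(r-i=1, Z[3]=2)=1; Z[21]=1
i=22: fresh scan; Z[22]=0

[23, 1, 0, 2, 2, 4, 1, 0, 1, 0, 0, 1, 0, 0, 0, 0, 0, 2, 4, 1, 0, 1, 0]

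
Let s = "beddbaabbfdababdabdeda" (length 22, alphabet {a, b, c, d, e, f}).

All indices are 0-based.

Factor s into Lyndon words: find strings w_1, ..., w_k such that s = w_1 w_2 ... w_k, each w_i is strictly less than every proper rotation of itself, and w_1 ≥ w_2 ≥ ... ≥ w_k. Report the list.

["bedd", "b", "aabbfdababdabded", "a"]

emit factor 1: 'bedd' (i=0, period=4)
emit factor 2: 'b' (i=4, period=1)
emit factor 3: 'aabbfdababdabded' (i=5, period=16)
emit factor 4: 'a' (i=21, period=1)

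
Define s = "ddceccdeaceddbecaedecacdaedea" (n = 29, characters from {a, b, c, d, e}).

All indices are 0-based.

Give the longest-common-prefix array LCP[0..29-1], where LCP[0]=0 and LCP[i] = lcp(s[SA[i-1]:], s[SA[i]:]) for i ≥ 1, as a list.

rank→(start, suffix):
  0 → (28, 'a')
  1 → (21, 'acdaedea')
  2 → (8, 'aceddbecaedecacdaedea')
  3 → (24, 'aedea')
  4 → (16, 'aedecacdaedea')
  5 → (13, 'becaedecacdaedea')
  6 → (20, 'cacdaedea')
  7 → (15, 'caedecacdaedea')
  8 → (4, 'ccdeaceddbecaedecacdaedea')
  9 → (22, 'cdaedea')
  10 → (5, 'cdeaceddbecaedecacdaedea')
  11 → (2, 'ceccdeaceddbecaedecacdaedea')
  12 → (9, 'ceddbecaedecacdaedea')
  13 → (23, 'daedea')
  14 → (12, 'dbecaedecacdaedea')
  15 → (1, 'dceccdeaceddbecaedecacdaedea')
  16 → (11, 'ddbecaedecacdaedea')
  17 → (0, 'ddceccdeaceddbecaedecacdaedea')
  18 → (26, 'dea')
  19 → (6, 'deaceddbecaedecacdaedea')
  20 → (18, 'decacdaedea')
  21 → (27, 'ea')
  22 → (7, 'eaceddbecaedecacdaedea')
  23 → (19, 'ecacdaedea')
  24 → (14, 'ecaedecacdaedea')
  25 → (3, 'eccdeaceddbecaedecacdaedea')
  26 → (10, 'eddbecaedecacdaedea')
  27 → (25, 'edea')
  28 → (17, 'edecacdaedea')

SA = [28, 21, 8, 24, 16, 13, 20, 15, 4, 22, 5, 2, 9, 23, 12, 1, 11, 0, 26, 6, 18, 27, 7, 19, 14, 3, 10, 25, 17]
rank  pair      lcp
   1  s[28:],s[21:]  1  'a'
   2  s[21:],s[8:]  2  'ac'
   3  s[8:],s[24:]  1  'a'
   4  s[24:],s[16:]  4  'aede'
   5  s[16:],s[13:]  0  ''
   6  s[13:],s[20:]  0  ''
   7  s[20:],s[15:]  2  'ca'
   8  s[15:],s[4:]  1  'c'
   9  s[4:],s[22:]  1  'c'
  10  s[22:],s[5:]  2  'cd'
  11  s[5:],s[2:]  1  'c'
  12  s[2:],s[9:]  2  'ce'
  13  s[9:],s[23:]  0  ''
  14  s[23:],s[12:]  1  'd'
  15  s[12:],s[1:]  1  'd'
  16  s[1:],s[11:]  1  'd'
  17  s[11:],s[0:]  2  'dd'
  18  s[0:],s[26:]  1  'd'
  19  s[26:],s[6:]  3  'dea'
  20  s[6:],s[18:]  2  'de'
  21  s[18:],s[27:]  0  ''
  22  s[27:],s[7:]  2  'ea'
  23  s[7:],s[19:]  1  'e'
  24  s[19:],s[14:]  3  'eca'
  25  s[14:],s[3:]  2  'ec'
  26  s[3:],s[10:]  1  'e'
  27  s[10:],s[25:]  2  'ed'
  28  s[25:],s[17:]  3  'ede'

[0, 1, 2, 1, 4, 0, 0, 2, 1, 1, 2, 1, 2, 0, 1, 1, 1, 2, 1, 3, 2, 0, 2, 1, 3, 2, 1, 2, 3]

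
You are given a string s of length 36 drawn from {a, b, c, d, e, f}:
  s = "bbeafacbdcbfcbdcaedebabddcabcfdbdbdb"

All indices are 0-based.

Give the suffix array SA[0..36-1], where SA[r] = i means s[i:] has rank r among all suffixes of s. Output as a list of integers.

[26, 21, 5, 16, 3, 35, 20, 0, 27, 33, 31, 13, 7, 22, 1, 10, 25, 15, 12, 6, 9, 28, 34, 32, 30, 24, 14, 8, 23, 18, 2, 19, 17, 4, 11, 29]

rank→(start, suffix):
  0 → (26, 'abcfdbdbdb')
  1 → (21, 'abddcabcfdbdbdb')
  2 → (5, 'acbdcbfcbdcaedebabddcabcfdbdbdb')
  3 → (16, 'aedebabddcabcfdbdbdb')
  4 → (3, 'afacbdcbfcbdcaedebabddcabcfdbdbdb')
  5 → (35, 'b')
  6 → (20, 'babddcabcfdbdbdb')
  7 → (0, 'bbeafacbdcbfcbdcaedebabddcabcfdbdbdb')
  8 → (27, 'bcfdbdbdb')
  9 → (33, 'bdb')
  10 → (31, 'bdbdb')
  11 → (13, 'bdcaedebabddcabcfdbdbdb')
  12 → (7, 'bdcbfcbdcaedebabddcabcfdbdbdb')
  13 → (22, 'bddcabcfdbdbdb')
  14 → (1, 'beafacbdcbfcbdcaedebabddcabcfdbdbdb')
  15 → (10, 'bfcbdcaedebabddcabcfdbdbdb')
  16 → (25, 'cabcfdbdbdb')
  17 → (15, 'caedebabddcabcfdbdbdb')
  18 → (12, 'cbdcaedebabddcabcfdbdbdb')
  19 → (6, 'cbdcbfcbdcaedebabddcabcfdbdbdb')
  20 → (9, 'cbfcbdcaedebabddcabcfdbdbdb')
  21 → (28, 'cfdbdbdb')
  22 → (34, 'db')
  23 → (32, 'dbdb')
  24 → (30, 'dbdbdb')
  25 → (24, 'dcabcfdbdbdb')
  26 → (14, 'dcaedebabddcabcfdbdbdb')
  27 → (8, 'dcbfcbdcaedebabddcabcfdbdbdb')
  28 → (23, 'ddcabcfdbdbdb')
  29 → (18, 'debabddcabcfdbdbdb')
  30 → (2, 'eafacbdcbfcbdcaedebabddcabcfdbdbdb')
  31 → (19, 'ebabddcabcfdbdbdb')
  32 → (17, 'edebabddcabcfdbdbdb')
  33 → (4, 'facbdcbfcbdcaedebabddcabcfdbdbdb')
  34 → (11, 'fcbdcaedebabddcabcfdbdbdb')
  35 → (29, 'fdbdbdb')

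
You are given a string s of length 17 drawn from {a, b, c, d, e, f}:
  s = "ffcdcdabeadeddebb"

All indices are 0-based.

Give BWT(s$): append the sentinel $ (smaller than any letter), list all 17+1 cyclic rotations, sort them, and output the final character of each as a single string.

bdebeadfccedabddf$

rank  rotation            last
    0  $ffcdcdabeadeddebb  b
    1  abeadeddebb$ffcdcd  d
    2  adeddebb$ffcdcdabe  e
    3  b$ffcdcdabeadeddeb  b
    4  bb$ffcdcdabeadedde  e
    5  beadeddebb$ffcdcda  a
    6  cdabeadeddebb$ffcd  d
    7  cdcdabeadeddebb$ff  f
    8  dabeadeddebb$ffcdc  c
    9  dcdabeadeddebb$ffc  c
   10  ddebb$ffcdcdabeade  e
   11  debb$ffcdcdabeaded  d
   12  deddebb$ffcdcdabea  a
   13  eadeddebb$ffcdcdab  b
   14  ebb$ffcdcdabeadedd  d
   15  eddebb$ffcdcdabead  d
   16  fcdcdabeadeddebb$f  f
   17  ffcdcdabeadeddebb$  $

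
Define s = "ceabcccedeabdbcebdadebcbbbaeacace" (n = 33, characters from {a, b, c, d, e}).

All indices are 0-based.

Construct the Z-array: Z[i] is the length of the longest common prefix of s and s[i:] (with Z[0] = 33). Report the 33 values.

Z[0]=33
i=1: fresh scan; Z[1]=0
i=2: fresh scan; Z[2]=0
i=3: fresh scan; Z[3]=0
i=4: fresh scan; Z[4]=1 grow→box=[4,5)
i=5: fresh scan; Z[5]=1 grow→box=[5,6)
i=6: fresh scan; Z[6]=2 grow→box=[6,8)
i=7: min(r-i=1, Z[1]=0)=0; Z[7]=0
i=8: fresh scan; Z[8]=0
i=9: fresh scan; Z[9]=0
i=10: fresh scan; Z[10]=0
i=11: fresh scan; Z[11]=0
i=12: fresh scan; Z[12]=0
i=13: fresh scan; Z[13]=0
i=14: fresh scan; Z[14]=2 grow→box=[14,16)
i=15: min(r-i=1, Z[1]=0)=0; Z[15]=0
i=16: fresh scan; Z[16]=0
i=17: fresh scan; Z[17]=0
i=18: fresh scan; Z[18]=0
i=19: fresh scan; Z[19]=0
i=20: fresh scan; Z[20]=0
i=21: fresh scan; Z[21]=0
i=22: fresh scan; Z[22]=1 grow→box=[22,23)
i=23: fresh scan; Z[23]=0
i=24: fresh scan; Z[24]=0
i=25: fresh scan; Z[25]=0
i=26: fresh scan; Z[26]=0
i=27: fresh scan; Z[27]=0
i=28: fresh scan; Z[28]=0
i=29: fresh scan; Z[29]=1 grow→box=[29,30)
i=30: fresh scan; Z[30]=0
i=31: fresh scan; Z[31]=2 grow→box=[31,33)
i=32: min(r-i=1, Z[1]=0)=0; Z[32]=0

[33, 0, 0, 0, 1, 1, 2, 0, 0, 0, 0, 0, 0, 0, 2, 0, 0, 0, 0, 0, 0, 0, 1, 0, 0, 0, 0, 0, 0, 1, 0, 2, 0]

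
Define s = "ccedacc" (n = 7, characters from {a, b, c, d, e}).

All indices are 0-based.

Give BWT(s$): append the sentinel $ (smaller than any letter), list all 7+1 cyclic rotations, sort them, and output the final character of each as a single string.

rank  rotation  last
    0  $ccedacc  c
    1  acc$cced  d
    2  c$ccedac  c
    3  cc$cceda  a
    4  ccedacc$  $
    5  cedacc$c  c
    6  dacc$cce  e
    7  edacc$cc  c

cdca$cec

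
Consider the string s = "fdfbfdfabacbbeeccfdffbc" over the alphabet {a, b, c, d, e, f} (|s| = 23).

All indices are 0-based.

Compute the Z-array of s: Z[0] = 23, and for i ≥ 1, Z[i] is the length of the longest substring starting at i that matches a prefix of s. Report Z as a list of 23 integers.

[23, 0, 1, 0, 3, 0, 1, 0, 0, 0, 0, 0, 0, 0, 0, 0, 0, 3, 0, 1, 1, 0, 0]

Z[0]=23
i=1: i≥r, start 0; Z[1]=0
i=2: i≥r, start 0; Z[2]=1 scan→box=[2,3)
i=3: i≥r, start 0; Z[3]=0
i=4: i≥r, start 0; Z[4]=3 scan→box=[4,7)
i=5: min(r-i=2, Z[1]=0)=0; Z[5]=0
i=6: min(r-i=1, Z[2]=1)=1; Z[6]=1
i=7: i≥r, start 0; Z[7]=0
i=8: i≥r, start 0; Z[8]=0
i=9: i≥r, start 0; Z[9]=0
i=10: i≥r, start 0; Z[10]=0
i=11: i≥r, start 0; Z[11]=0
i=12: i≥r, start 0; Z[12]=0
i=13: i≥r, start 0; Z[13]=0
i=14: i≥r, start 0; Z[14]=0
i=15: i≥r, start 0; Z[15]=0
i=16: i≥r, start 0; Z[16]=0
i=17: i≥r, start 0; Z[17]=3 scan→box=[17,20)
i=18: min(r-i=2, Z[1]=0)=0; Z[18]=0
i=19: min(r-i=1, Z[2]=1)=1; Z[19]=1
i=20: i≥r, start 0; Z[20]=1 scan→box=[20,21)
i=21: i≥r, start 0; Z[21]=0
i=22: i≥r, start 0; Z[22]=0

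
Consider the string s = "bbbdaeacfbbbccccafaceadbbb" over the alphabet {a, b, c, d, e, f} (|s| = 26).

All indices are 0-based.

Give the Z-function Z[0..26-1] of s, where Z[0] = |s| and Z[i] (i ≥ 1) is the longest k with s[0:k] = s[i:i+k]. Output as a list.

[26, 2, 1, 0, 0, 0, 0, 0, 0, 3, 2, 1, 0, 0, 0, 0, 0, 0, 0, 0, 0, 0, 0, 3, 2, 1]

Z[0]=26
i=1: fresh scan; Z[1]=2 grow→box=[1,3)
i=2: min(r-i=1, Z[1]=2)=1; Z[2]=1
i=3: fresh scan; Z[3]=0
i=4: fresh scan; Z[4]=0
i=5: fresh scan; Z[5]=0
i=6: fresh scan; Z[6]=0
i=7: fresh scan; Z[7]=0
i=8: fresh scan; Z[8]=0
i=9: fresh scan; Z[9]=3 grow→box=[9,12)
i=10: min(r-i=2, Z[1]=2)=2; Z[10]=2
i=11: min(r-i=1, Z[2]=1)=1; Z[11]=1
i=12: fresh scan; Z[12]=0
i=13: fresh scan; Z[13]=0
i=14: fresh scan; Z[14]=0
i=15: fresh scan; Z[15]=0
i=16: fresh scan; Z[16]=0
i=17: fresh scan; Z[17]=0
i=18: fresh scan; Z[18]=0
i=19: fresh scan; Z[19]=0
i=20: fresh scan; Z[20]=0
i=21: fresh scan; Z[21]=0
i=22: fresh scan; Z[22]=0
i=23: fresh scan; Z[23]=3 grow→box=[23,26)
i=24: min(r-i=2, Z[1]=2)=2; Z[24]=2
i=25: min(r-i=1, Z[2]=1)=1; Z[25]=1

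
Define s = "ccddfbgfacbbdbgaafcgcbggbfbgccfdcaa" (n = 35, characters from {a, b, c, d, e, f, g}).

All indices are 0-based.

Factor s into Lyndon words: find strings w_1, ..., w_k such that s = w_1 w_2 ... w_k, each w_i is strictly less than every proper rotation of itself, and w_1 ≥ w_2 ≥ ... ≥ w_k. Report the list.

["ccddf", "bgf", "acbbdbg", "aafcgcbggbfbgccfdc", "a", "a"]

emit factor 1: 'ccddf' (i=0, period=5)
emit factor 2: 'bgf' (i=5, period=3)
emit factor 3: 'acbbdbg' (i=8, period=7)
emit factor 4: 'aafcgcbggbfbgccfdc' (i=15, period=18)
emit factor 5: 'a' (i=33, period=1)
emit factor 6: 'a' (i=34, period=1)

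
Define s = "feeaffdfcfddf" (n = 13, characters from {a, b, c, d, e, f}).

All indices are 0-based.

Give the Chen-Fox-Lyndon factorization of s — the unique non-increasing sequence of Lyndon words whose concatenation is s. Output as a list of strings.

emit factor 1: 'f' (i=0, period=1)
emit factor 2: 'e' (i=1, period=1)
emit factor 3: 'e' (i=2, period=1)
emit factor 4: 'affdfcfddf' (i=3, period=10)

["f", "e", "e", "affdfcfddf"]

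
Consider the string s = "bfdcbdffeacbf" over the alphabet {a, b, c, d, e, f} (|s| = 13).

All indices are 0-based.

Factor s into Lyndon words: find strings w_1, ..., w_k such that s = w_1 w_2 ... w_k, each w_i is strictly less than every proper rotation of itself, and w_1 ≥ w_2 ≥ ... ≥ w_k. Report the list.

["bfdc", "bdffe", "acbf"]

emit factor 1: 'bfdc' (i=0, period=4)
emit factor 2: 'bdffe' (i=4, period=5)
emit factor 3: 'acbf' (i=9, period=4)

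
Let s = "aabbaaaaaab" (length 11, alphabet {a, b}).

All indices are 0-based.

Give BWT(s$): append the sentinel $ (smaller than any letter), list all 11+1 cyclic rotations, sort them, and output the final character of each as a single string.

rank  rotation      last
    0  $aabbaaaaaab  b
    1  aaaaaab$aabb  b
    2  aaaaab$aabba  a
    3  aaaab$aabbaa  a
    4  aaab$aabbaaa  a
    5  aab$aabbaaaa  a
    6  aabbaaaaaab$  $
    7  ab$aabbaaaaa  a
    8  abbaaaaaab$a  a
    9  b$aabbaaaaaa  a
   10  baaaaaab$aab  b
   11  bbaaaaaab$aa  a

bbaaaa$aaaba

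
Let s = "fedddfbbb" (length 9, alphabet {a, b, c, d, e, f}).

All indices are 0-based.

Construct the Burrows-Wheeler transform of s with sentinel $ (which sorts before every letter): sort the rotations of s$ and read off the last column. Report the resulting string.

rank  rotation    last
    0  $fedddfbbb  b
    1  b$fedddfbb  b
    2  bb$fedddfb  b
    3  bbb$fedddf  f
    4  dddfbbb$fe  e
    5  ddfbbb$fed  d
    6  dfbbb$fedd  d
    7  edddfbbb$f  f
    8  fbbb$feddd  d
    9  fedddfbbb$  $

bbbfeddfd$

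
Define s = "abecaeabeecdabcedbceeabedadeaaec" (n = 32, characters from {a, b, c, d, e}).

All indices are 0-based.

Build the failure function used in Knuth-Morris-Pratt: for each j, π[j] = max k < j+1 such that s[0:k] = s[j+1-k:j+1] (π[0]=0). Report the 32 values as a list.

π[0] = 0
j=1 s[j]='b': π[1]=0 (border '')
j=2 s[j]='e': π[2]=0 (border '')
j=3 s[j]='c': π[3]=0 (border '')
j=4 s[j]='a': π[4]=1 (border 'a')
j=5 s[j]='e': k: 1→0; π[5]=0 (border '')
j=6 s[j]='a': π[6]=1 (border 'a')
j=7 s[j]='b': π[7]=2 (border 'ab')
j=8 s[j]='e': π[8]=3 (border 'abe')
j=9 s[j]='e': k: 3→0; π[9]=0 (border '')
j=10 s[j]='c': π[10]=0 (border '')
j=11 s[j]='d': π[11]=0 (border '')
j=12 s[j]='a': π[12]=1 (border 'a')
j=13 s[j]='b': π[13]=2 (border 'ab')
j=14 s[j]='c': k: 2→0; π[14]=0 (border '')
j=15 s[j]='e': π[15]=0 (border '')
j=16 s[j]='d': π[16]=0 (border '')
j=17 s[j]='b': π[17]=0 (border '')
j=18 s[j]='c': π[18]=0 (border '')
j=19 s[j]='e': π[19]=0 (border '')
j=20 s[j]='e': π[20]=0 (border '')
j=21 s[j]='a': π[21]=1 (border 'a')
j=22 s[j]='b': π[22]=2 (border 'ab')
j=23 s[j]='e': π[23]=3 (border 'abe')
j=24 s[j]='d': k: 3→0; π[24]=0 (border '')
j=25 s[j]='a': π[25]=1 (border 'a')
j=26 s[j]='d': k: 1→0; π[26]=0 (border '')
j=27 s[j]='e': π[27]=0 (border '')
j=28 s[j]='a': π[28]=1 (border 'a')
j=29 s[j]='a': k: 1→0; π[29]=1 (border 'a')
j=30 s[j]='e': k: 1→0; π[30]=0 (border '')
j=31 s[j]='c': π[31]=0 (border '')

[0, 0, 0, 0, 1, 0, 1, 2, 3, 0, 0, 0, 1, 2, 0, 0, 0, 0, 0, 0, 0, 1, 2, 3, 0, 1, 0, 0, 1, 1, 0, 0]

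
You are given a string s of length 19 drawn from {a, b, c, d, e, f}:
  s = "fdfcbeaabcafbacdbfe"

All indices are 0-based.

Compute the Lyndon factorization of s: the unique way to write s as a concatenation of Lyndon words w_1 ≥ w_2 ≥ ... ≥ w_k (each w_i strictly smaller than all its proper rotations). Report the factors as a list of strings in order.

emit factor 1: 'f' (i=0, period=1)
emit factor 2: 'df' (i=1, period=2)
emit factor 3: 'c' (i=3, period=1)
emit factor 4: 'be' (i=4, period=2)
emit factor 5: 'aabcafbacdbfe' (i=6, period=13)

["f", "df", "c", "be", "aabcafbacdbfe"]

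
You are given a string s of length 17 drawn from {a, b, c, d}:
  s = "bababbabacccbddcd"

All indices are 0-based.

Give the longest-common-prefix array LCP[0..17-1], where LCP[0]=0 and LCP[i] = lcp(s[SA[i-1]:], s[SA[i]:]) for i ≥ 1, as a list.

sorted suffixes:
  #0 SA[0]=1  'ababbabacccbddcd'
  #1 SA[1]=6  'abacccbddcd'
  #2 SA[2]=3  'abbabacccbddcd'
  #3 SA[3]=8  'acccbddcd'
  #4 SA[4]=0  'bababbabacccbddcd'
  #5 SA[5]=5  'babacccbddcd'
  #6 SA[6]=2  'babbabacccbddcd'
  #7 SA[7]=7  'bacccbddcd'
  #8 SA[8]=4  'bbabacccbddcd'
  #9 SA[9]=12  'bddcd'
  #10 SA[10]=11  'cbddcd'
  #11 SA[11]=10  'ccbddcd'
  #12 SA[12]=9  'cccbddcd'
  #13 SA[13]=15  'cd'
  #14 SA[14]=16  'd'
  #15 SA[15]=14  'dcd'
  #16 SA[16]=13  'ddcd'

SA = [1, 6, 3, 8, 0, 5, 2, 7, 4, 12, 11, 10, 9, 15, 16, 14, 13]
[i] adj suffixes → lcp
  [1] 1/6 → 3 ('aba')
  [2] 6/3 → 2 ('ab')
  [3] 3/8 → 1 ('a')
  [4] 8/0 → 0 ('')
  [5] 0/5 → 4 ('baba')
  [6] 5/2 → 3 ('bab')
  [7] 2/7 → 2 ('ba')
  [8] 7/4 → 1 ('b')
  [9] 4/12 → 1 ('b')
  [10] 12/11 → 0 ('')
  [11] 11/10 → 1 ('c')
  [12] 10/9 → 2 ('cc')
  [13] 9/15 → 1 ('c')
  [14] 15/16 → 0 ('')
  [15] 16/14 → 1 ('d')
  [16] 14/13 → 1 ('d')

[0, 3, 2, 1, 0, 4, 3, 2, 1, 1, 0, 1, 2, 1, 0, 1, 1]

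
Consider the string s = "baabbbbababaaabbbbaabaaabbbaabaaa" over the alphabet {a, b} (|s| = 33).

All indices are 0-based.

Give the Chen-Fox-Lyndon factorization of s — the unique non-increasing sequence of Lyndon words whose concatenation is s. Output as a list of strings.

emit factor 1: 'b' (i=0, period=1)
emit factor 2: 'aabbbbabab' (i=1, period=10)
emit factor 3: 'aaabbbbaab' (i=11, period=10)
emit factor 4: 'aaabbbaab' (i=21, period=9)
emit factor 5: 'a' (i=30, period=1)
emit factor 6: 'a' (i=31, period=1)
emit factor 7: 'a' (i=32, period=1)

["b", "aabbbbabab", "aaabbbbaab", "aaabbbaab", "a", "a", "a"]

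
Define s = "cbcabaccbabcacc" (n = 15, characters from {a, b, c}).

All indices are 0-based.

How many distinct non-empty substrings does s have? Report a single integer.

rank→(start, suffix):
  0 → (3, 'abaccbabcacc')
  1 → (9, 'abcacc')
  2 → (12, 'acc')
  3 → (5, 'accbabcacc')
  4 → (8, 'babcacc')
  5 → (4, 'baccbabcacc')
  6 → (1, 'bcabaccbabcacc')
  7 → (10, 'bcacc')
  8 → (14, 'c')
  9 → (2, 'cabaccbabcacc')
  10 → (11, 'cacc')
  11 → (7, 'cbabcacc')
  12 → (0, 'cbcabaccbabcacc')
  13 → (13, 'cc')
  14 → (6, 'ccbabcacc')

SA = [3, 9, 12, 5, 8, 4, 1, 10, 14, 2, 11, 7, 0, 13, 6]
[i] adj suffixes → lcp
  [1] 3/9 → 2 ('ab')
  [2] 9/12 → 1 ('a')
  [3] 12/5 → 3 ('acc')
  [4] 5/8 → 0 ('')
  [5] 8/4 → 2 ('ba')
  [6] 4/1 → 1 ('b')
  [7] 1/10 → 3 ('bca')
  [8] 10/14 → 0 ('')
  [9] 14/2 → 1 ('c')
  [10] 2/11 → 2 ('ca')
  [11] 11/7 → 1 ('c')
  [12] 7/0 → 2 ('cb')
  [13] 0/13 → 1 ('c')
  [14] 13/6 → 2 ('cc')

n(n+1)/2 = 15·16/2 = 120
Σ LCP = 0 + 2 + 1 + 3 + 0 + 2 + 1 + 3 + 0 + 1 + 2 + 1 + 2 + 1 + 2 = 21
distinct = 120 − 21 = 99

99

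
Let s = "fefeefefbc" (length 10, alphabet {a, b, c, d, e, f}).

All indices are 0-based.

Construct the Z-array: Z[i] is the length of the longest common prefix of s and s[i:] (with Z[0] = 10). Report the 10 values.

Z[0]=10
i=1: i≥r, start 0; Z[1]=0
i=2: i≥r, start 0; Z[2]=2 grow→box=[2,4)
i=3: min(r-i=1, Z[1]=0)=0; Z[3]=0
i=4: i≥r, start 0; Z[4]=0
i=5: i≥r, start 0; Z[5]=3 grow→box=[5,8)
i=6: min(r-i=2, Z[1]=0)=0; Z[6]=0
i=7: min(r-i=1, Z[2]=2)=1; Z[7]=1
i=8: i≥r, start 0; Z[8]=0
i=9: i≥r, start 0; Z[9]=0

[10, 0, 2, 0, 0, 3, 0, 1, 0, 0]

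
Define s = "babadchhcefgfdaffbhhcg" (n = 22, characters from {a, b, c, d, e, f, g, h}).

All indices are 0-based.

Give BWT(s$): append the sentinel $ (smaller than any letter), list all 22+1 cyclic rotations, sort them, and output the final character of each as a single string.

gbbd$afhhdfacfgaecfhhcb

rank  rotation                 last
    0  $babadchhcefgfdaffbhhcg  g
    1  abadchhcefgfdaffbhhcg$b  b
    2  adchhcefgfdaffbhhcg$bab  b
    3  affbhhcg$babadchhcefgfd  d
    4  babadchhcefgfdaffbhhcg$  $
    5  badchhcefgfdaffbhhcg$ba  a
    6  bhhcg$babadchhcefgfdaff  f
    7  cefgfdaffbhhcg$babadchh  h
    8  cg$babadchhcefgfdaffbhh  h
    9  chhcefgfdaffbhhcg$babad  d
   10  daffbhhcg$babadchhcefgf  f
   11  dchhcefgfdaffbhhcg$baba  a
   12  efgfdaffbhhcg$babadchhc  c
   13  fbhhcg$babadchhcefgfdaf  f
   14  fdaffbhhcg$babadchhcefg  g
   15  ffbhhcg$babadchhcefgfda  a
   16  fgfdaffbhhcg$babadchhce  e
   17  g$babadchhcefgfdaffbhhc  c
   18  gfdaffbhhcg$babadchhcef  f
   19  hcefgfdaffbhhcg$babadch  h
   20  hcg$babadchhcefgfdaffbh  h
   21  hhcefgfdaffbhhcg$babadc  c
   22  hhcg$babadchhcefgfdaffb  b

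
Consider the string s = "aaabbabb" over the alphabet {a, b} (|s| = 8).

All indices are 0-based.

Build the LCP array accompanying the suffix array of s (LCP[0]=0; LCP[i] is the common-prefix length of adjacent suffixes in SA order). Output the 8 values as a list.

rank | idx | suffix
   0 |   0 | aaabbabb
   1 |   1 | aabbabb
   2 |   5 | abb
   3 |   2 | abbabb
   4 |   7 | b
   5 |   4 | babb
   6 |   6 | bb
   7 |   3 | bbabb

SA = [0, 1, 5, 2, 7, 4, 6, 3]
[i] adj suffixes → lcp
  [1] 0/1 → 2 ('aa')
  [2] 1/5 → 1 ('a')
  [3] 5/2 → 3 ('abb')
  [4] 2/7 → 0 ('')
  [5] 7/4 → 1 ('b')
  [6] 4/6 → 1 ('b')
  [7] 6/3 → 2 ('bb')

[0, 2, 1, 3, 0, 1, 1, 2]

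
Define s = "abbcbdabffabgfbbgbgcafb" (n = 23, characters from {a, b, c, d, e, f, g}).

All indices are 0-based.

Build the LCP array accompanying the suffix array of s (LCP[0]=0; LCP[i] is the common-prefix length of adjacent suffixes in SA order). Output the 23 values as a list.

[0, 2, 2, 1, 0, 1, 2, 1, 1, 1, 1, 2, 2, 0, 1, 0, 0, 1, 2, 1, 0, 1, 1]

rank→(start, suffix):
  0 → (0, 'abbcbdabffabgfbbgbgcafb')
  1 → (6, 'abffabgfbbgbgcafb')
  2 → (10, 'abgfbbgbgcafb')
  3 → (20, 'afb')
  4 → (22, 'b')
  5 → (1, 'bbcbdabffabgfbbgbgcafb')
  6 → (14, 'bbgbgcafb')
  7 → (2, 'bcbdabffabgfbbgbgcafb')
  8 → (4, 'bdabffabgfbbgbgcafb')
  9 → (7, 'bffabgfbbgbgcafb')
  10 → (15, 'bgbgcafb')
  11 → (17, 'bgcafb')
  12 → (11, 'bgfbbgbgcafb')
  13 → (19, 'cafb')
  14 → (3, 'cbdabffabgfbbgbgcafb')
  15 → (5, 'dabffabgfbbgbgcafb')
  16 → (9, 'fabgfbbgbgcafb')
  17 → (21, 'fb')
  18 → (13, 'fbbgbgcafb')
  19 → (8, 'ffabgfbbgbgcafb')
  20 → (16, 'gbgcafb')
  21 → (18, 'gcafb')
  22 → (12, 'gfbbgbgcafb')

SA = [0, 6, 10, 20, 22, 1, 14, 2, 4, 7, 15, 17, 11, 19, 3, 5, 9, 21, 13, 8, 16, 18, 12]
i: (SA[i-1],SA[i]) lcp shared
  1: (0,6) 2 'ab'
  2: (6,10) 2 'ab'
  3: (10,20) 1 'a'
  4: (20,22) 0 ''
  5: (22,1) 1 'b'
  6: (1,14) 2 'bb'
  7: (14,2) 1 'b'
  8: (2,4) 1 'b'
  9: (4,7) 1 'b'
  10: (7,15) 1 'b'
  11: (15,17) 2 'bg'
  12: (17,11) 2 'bg'
  13: (11,19) 0 ''
  14: (19,3) 1 'c'
  15: (3,5) 0 ''
  16: (5,9) 0 ''
  17: (9,21) 1 'f'
  18: (21,13) 2 'fb'
  19: (13,8) 1 'f'
  20: (8,16) 0 ''
  21: (16,18) 1 'g'
  22: (18,12) 1 'g'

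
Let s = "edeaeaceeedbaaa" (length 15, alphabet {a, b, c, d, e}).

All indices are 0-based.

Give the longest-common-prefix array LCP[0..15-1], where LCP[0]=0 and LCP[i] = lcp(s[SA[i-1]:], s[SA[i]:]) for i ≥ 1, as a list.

[0, 1, 2, 1, 1, 0, 0, 0, 1, 0, 2, 1, 2, 1, 2]

sorted suffixes:
  #0 SA[0]=14  'a'
  #1 SA[1]=13  'aa'
  #2 SA[2]=12  'aaa'
  #3 SA[3]=5  'aceeedbaaa'
  #4 SA[4]=3  'aeaceeedbaaa'
  #5 SA[5]=11  'baaa'
  #6 SA[6]=6  'ceeedbaaa'
  #7 SA[7]=10  'dbaaa'
  #8 SA[8]=1  'deaeaceeedbaaa'
  #9 SA[9]=4  'eaceeedbaaa'
  #10 SA[10]=2  'eaeaceeedbaaa'
  #11 SA[11]=9  'edbaaa'
  #12 SA[12]=0  'edeaeaceeedbaaa'
  #13 SA[13]=8  'eedbaaa'
  #14 SA[14]=7  'eeedbaaa'

SA = [14, 13, 12, 5, 3, 11, 6, 10, 1, 4, 2, 9, 0, 8, 7]
rank  pair      lcp
   1  s[14:],s[13:]  1  'a'
   2  s[13:],s[12:]  2  'aa'
   3  s[12:],s[5:]  1  'a'
   4  s[5:],s[3:]  1  'a'
   5  s[3:],s[11:]  0  ''
   6  s[11:],s[6:]  0  ''
   7  s[6:],s[10:]  0  ''
   8  s[10:],s[1:]  1  'd'
   9  s[1:],s[4:]  0  ''
  10  s[4:],s[2:]  2  'ea'
  11  s[2:],s[9:]  1  'e'
  12  s[9:],s[0:]  2  'ed'
  13  s[0:],s[8:]  1  'e'
  14  s[8:],s[7:]  2  'ee'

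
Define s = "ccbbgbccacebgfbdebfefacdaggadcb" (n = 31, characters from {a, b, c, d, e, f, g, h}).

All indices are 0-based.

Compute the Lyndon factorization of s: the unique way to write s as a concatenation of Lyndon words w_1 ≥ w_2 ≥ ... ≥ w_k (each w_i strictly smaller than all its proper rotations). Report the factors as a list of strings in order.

["c", "c", "bbgbcc", "acebgfbdebfef", "acdaggadcb"]

emit factor 1: 'c' (i=0, period=1)
emit factor 2: 'c' (i=1, period=1)
emit factor 3: 'bbgbcc' (i=2, period=6)
emit factor 4: 'acebgfbdebfef' (i=8, period=13)
emit factor 5: 'acdaggadcb' (i=21, period=10)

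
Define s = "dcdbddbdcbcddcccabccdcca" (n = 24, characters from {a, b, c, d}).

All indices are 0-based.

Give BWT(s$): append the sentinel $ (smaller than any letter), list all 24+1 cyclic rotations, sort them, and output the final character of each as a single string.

accacddccddcdbdcbdcbcd$bc

rank  rotation                   last
    0  $dcdbddbdcbcddcccabccdcca  a
    1  a$dcdbddbdcbcddcccabccdcc  c
    2  abccdcca$dcdbddbdcbcddccc  c
    3  bccdcca$dcdbddbdcbcddccca  a
    4  bcddcccabccdcca$dcdbddbdc  c
    5  bdcbcddcccabccdcca$dcdbdd  d
    6  bddbdcbcddcccabccdcca$dcd  d
    7  ca$dcdbddbdcbcddcccabccdc  c
    8  cabccdcca$dcdbddbdcbcddcc  c
    9  cbcddcccabccdcca$dcdbddbd  d
   10  cca$dcdbddbdcbcddcccabccd  d
   11  ccabccdcca$dcdbddbdcbcddc  c
   12  cccabccdcca$dcdbddbdcbcdd  d
   13  ccdcca$dcdbddbdcbcddcccab  b
   14  cdbddbdcbcddcccabccdcca$d  d
   15  cdcca$dcdbddbdcbcddcccabc  c
   16  cddcccabccdcca$dcdbddbdcb  b
   17  dbdcbcddcccabccdcca$dcdbd  d
   18  dbddbdcbcddcccabccdcca$dc  c
   19  dcbcddcccabccdcca$dcdbddb  b
   20  dcca$dcdbddbdcbcddcccabcc  c
   21  dcccabccdcca$dcdbddbdcbcd  d
   22  dcdbddbdcbcddcccabccdcca$  $
   23  ddbdcbcddcccabccdcca$dcdb  b
   24  ddcccabccdcca$dcdbddbdcbc  c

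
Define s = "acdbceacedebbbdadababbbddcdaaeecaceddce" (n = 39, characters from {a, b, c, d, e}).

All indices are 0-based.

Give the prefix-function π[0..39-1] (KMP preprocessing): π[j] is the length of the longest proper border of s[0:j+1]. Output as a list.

π[0] = 0
j=1 s[j]='c': π[1]=0 (border '')
j=2 s[j]='d': π[2]=0 (border '')
j=3 s[j]='b': π[3]=0 (border '')
j=4 s[j]='c': π[4]=0 (border '')
j=5 s[j]='e': π[5]=0 (border '')
j=6 s[j]='a': π[6]=1 (border 'a')
j=7 s[j]='c': π[7]=2 (border 'ac')
j=8 s[j]='e': k: 2→0; π[8]=0 (border '')
j=9 s[j]='d': π[9]=0 (border '')
j=10 s[j]='e': π[10]=0 (border '')
j=11 s[j]='b': π[11]=0 (border '')
j=12 s[j]='b': π[12]=0 (border '')
j=13 s[j]='b': π[13]=0 (border '')
j=14 s[j]='d': π[14]=0 (border '')
j=15 s[j]='a': π[15]=1 (border 'a')
j=16 s[j]='d': k: 1→0; π[16]=0 (border '')
j=17 s[j]='a': π[17]=1 (border 'a')
j=18 s[j]='b': k: 1→0; π[18]=0 (border '')
j=19 s[j]='a': π[19]=1 (border 'a')
j=20 s[j]='b': k: 1→0; π[20]=0 (border '')
j=21 s[j]='b': π[21]=0 (border '')
j=22 s[j]='b': π[22]=0 (border '')
j=23 s[j]='d': π[23]=0 (border '')
j=24 s[j]='d': π[24]=0 (border '')
j=25 s[j]='c': π[25]=0 (border '')
j=26 s[j]='d': π[26]=0 (border '')
j=27 s[j]='a': π[27]=1 (border 'a')
j=28 s[j]='a': k: 1→0; π[28]=1 (border 'a')
j=29 s[j]='e': k: 1→0; π[29]=0 (border '')
j=30 s[j]='e': π[30]=0 (border '')
j=31 s[j]='c': π[31]=0 (border '')
j=32 s[j]='a': π[32]=1 (border 'a')
j=33 s[j]='c': π[33]=2 (border 'ac')
j=34 s[j]='e': k: 2→0; π[34]=0 (border '')
j=35 s[j]='d': π[35]=0 (border '')
j=36 s[j]='d': π[36]=0 (border '')
j=37 s[j]='c': π[37]=0 (border '')
j=38 s[j]='e': π[38]=0 (border '')

[0, 0, 0, 0, 0, 0, 1, 2, 0, 0, 0, 0, 0, 0, 0, 1, 0, 1, 0, 1, 0, 0, 0, 0, 0, 0, 0, 1, 1, 0, 0, 0, 1, 2, 0, 0, 0, 0, 0]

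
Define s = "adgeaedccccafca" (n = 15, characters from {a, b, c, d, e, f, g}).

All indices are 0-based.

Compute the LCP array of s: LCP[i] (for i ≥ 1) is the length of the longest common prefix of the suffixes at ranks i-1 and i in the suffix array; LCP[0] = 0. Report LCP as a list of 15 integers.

sorted suffixes:
  #0 SA[0]=14  'a'
  #1 SA[1]=0  'adgeaedccccafca'
  #2 SA[2]=4  'aedccccafca'
  #3 SA[3]=11  'afca'
  #4 SA[4]=13  'ca'
  #5 SA[5]=10  'cafca'
  #6 SA[6]=9  'ccafca'
  #7 SA[7]=8  'cccafca'
  #8 SA[8]=7  'ccccafca'
  #9 SA[9]=6  'dccccafca'
  #10 SA[10]=1  'dgeaedccccafca'
  #11 SA[11]=3  'eaedccccafca'
  #12 SA[12]=5  'edccccafca'
  #13 SA[13]=12  'fca'
  #14 SA[14]=2  'geaedccccafca'

SA = [14, 0, 4, 11, 13, 10, 9, 8, 7, 6, 1, 3, 5, 12, 2]
rank  pair      lcp
   1  s[14:],s[0:]  1  'a'
   2  s[0:],s[4:]  1  'a'
   3  s[4:],s[11:]  1  'a'
   4  s[11:],s[13:]  0  ''
   5  s[13:],s[10:]  2  'ca'
   6  s[10:],s[9:]  1  'c'
   7  s[9:],s[8:]  2  'cc'
   8  s[8:],s[7:]  3  'ccc'
   9  s[7:],s[6:]  0  ''
  10  s[6:],s[1:]  1  'd'
  11  s[1:],s[3:]  0  ''
  12  s[3:],s[5:]  1  'e'
  13  s[5:],s[12:]  0  ''
  14  s[12:],s[2:]  0  ''

[0, 1, 1, 1, 0, 2, 1, 2, 3, 0, 1, 0, 1, 0, 0]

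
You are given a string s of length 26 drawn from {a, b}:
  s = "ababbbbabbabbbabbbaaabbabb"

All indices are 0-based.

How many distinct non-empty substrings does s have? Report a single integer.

265

rank→(start, suffix):
  0 → (18, 'aaabbabb')
  1 → (19, 'aabbabb')
  2 → (0, 'ababbbbabbabbbabbbaaabbabb')
  3 → (23, 'abb')
  4 → (20, 'abbabb')
  5 → (7, 'abbabbbabbbaaabbabb')
  6 → (14, 'abbbaaabbabb')
  7 → (10, 'abbbabbbaaabbabb')
  8 → (2, 'abbbbabbabbbabbbaaabbabb')
  9 → (25, 'b')
  10 → (17, 'baaabbabb')
  11 → (22, 'babb')
  12 → (6, 'babbabbbabbbaaabbabb')
  13 → (13, 'babbbaaabbabb')
  14 → (9, 'babbbabbbaaabbabb')
  15 → (1, 'babbbbabbabbbabbbaaabbabb')
  16 → (24, 'bb')
  17 → (16, 'bbaaabbabb')
  18 → (21, 'bbabb')
  19 → (5, 'bbabbabbbabbbaaabbabb')
  20 → (12, 'bbabbbaaabbabb')
  21 → (8, 'bbabbbabbbaaabbabb')
  22 → (15, 'bbbaaabbabb')
  23 → (4, 'bbbabbabbbabbbaaabbabb')
  24 → (11, 'bbbabbbaaabbabb')
  25 → (3, 'bbbbabbabbbabbbaaabbabb')

SA = [18, 19, 0, 23, 20, 7, 14, 10, 2, 25, 17, 22, 6, 13, 9, 1, 24, 16, 21, 5, 12, 8, 15, 4, 11, 3]
[i] adj suffixes → lcp
  [1] 18/19 → 2 ('aa')
  [2] 19/0 → 1 ('a')
  [3] 0/23 → 2 ('ab')
  [4] 23/20 → 3 ('abb')
  [5] 20/7 → 6 ('abbabb')
  [6] 7/14 → 3 ('abb')
  [7] 14/10 → 5 ('abbba')
  [8] 10/2 → 4 ('abbb')
  [9] 2/25 → 0 ('')
  [10] 25/17 → 1 ('b')
  [11] 17/22 → 2 ('ba')
  [12] 22/6 → 4 ('babb')
  [13] 6/13 → 4 ('babb')
  [14] 13/9 → 6 ('babbba')
  [15] 9/1 → 5 ('babbb')
  [16] 1/24 → 1 ('b')
  [17] 24/16 → 2 ('bb')
  [18] 16/21 → 3 ('bba')
  [19] 21/5 → 5 ('bbabb')
  [20] 5/12 → 5 ('bbabb')
  [21] 12/8 → 7 ('bbabbba')
  [22] 8/15 → 2 ('bb')
  [23] 15/4 → 4 ('bbba')
  [24] 4/11 → 6 ('bbbabb')
  [25] 11/3 → 3 ('bbb')

n(n+1)/2 = 26·27/2 = 351
Σ LCP = 0 + 2 + 1 + 2 + 3 + 6 + 3 + 5 + 4 + 0 + 1 + 2 + 4 + 4 + 6 + 5 + 1 + 2 + 3 + 5 + 5 + 7 + 2 + 4 + 6 + 3 = 86
distinct = 351 − 86 = 265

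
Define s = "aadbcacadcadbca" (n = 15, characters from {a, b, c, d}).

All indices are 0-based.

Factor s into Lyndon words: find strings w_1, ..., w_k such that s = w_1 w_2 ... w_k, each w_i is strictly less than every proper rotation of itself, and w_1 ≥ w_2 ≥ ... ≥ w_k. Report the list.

["aadbcacadcadbc", "a"]

emit factor 1: 'aadbcacadcadbc' (i=0, period=14)
emit factor 2: 'a' (i=14, period=1)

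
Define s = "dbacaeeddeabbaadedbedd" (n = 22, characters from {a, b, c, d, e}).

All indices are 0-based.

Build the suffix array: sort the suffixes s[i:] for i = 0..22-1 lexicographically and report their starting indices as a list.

[13, 10, 2, 14, 4, 12, 1, 11, 18, 3, 21, 0, 17, 20, 7, 8, 15, 9, 16, 19, 6, 5]

sorted suffixes:
  #0 SA[0]=13  'aadedbedd'
  #1 SA[1]=10  'abbaadedbedd'
  #2 SA[2]=2  'acaeeddeabbaadedbedd'
  #3 SA[3]=14  'adedbedd'
  #4 SA[4]=4  'aeeddeabbaadedbedd'
  #5 SA[5]=12  'baadedbedd'
  #6 SA[6]=1  'bacaeeddeabbaadedbedd'
  #7 SA[7]=11  'bbaadedbedd'
  #8 SA[8]=18  'bedd'
  #9 SA[9]=3  'caeeddeabbaadedbedd'
  #10 SA[10]=21  'd'
  #11 SA[11]=0  'dbacaeeddeabbaadedbedd'
  #12 SA[12]=17  'dbedd'
  #13 SA[13]=20  'dd'
  #14 SA[14]=7  'ddeabbaadedbedd'
  #15 SA[15]=8  'deabbaadedbedd'
  #16 SA[16]=15  'dedbedd'
  #17 SA[17]=9  'eabbaadedbedd'
  #18 SA[18]=16  'edbedd'
  #19 SA[19]=19  'edd'
  #20 SA[20]=6  'eddeabbaadedbedd'
  #21 SA[21]=5  'eeddeabbaadedbedd'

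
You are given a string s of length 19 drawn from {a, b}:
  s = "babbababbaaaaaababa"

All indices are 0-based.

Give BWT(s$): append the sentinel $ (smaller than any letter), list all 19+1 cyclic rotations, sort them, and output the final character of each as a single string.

rank  rotation              last
    0  $babbababbaaaaaababa  a
    1  a$babbababbaaaaaabab  b
    2  aaaaaababa$babbababb  b
    3  aaaaababa$babbababba  a
    4  aaaababa$babbababbaa  a
    5  aaababa$babbababbaaa  a
    6  aababa$babbababbaaaa  a
    7  aba$babbababbaaaaaab  b
    8  ababa$babbababbaaaaa  a
    9  ababbaaaaaababa$babb  b
   10  abbaaaaaababa$babbab  b
   11  abbababbaaaaaababa$b  b
   12  ba$babbababbaaaaaaba  a
   13  baaaaaababa$babbabab  b
   14  baba$babbababbaaaaaa  a
   15  bababbaaaaaababa$bab  b
   16  babbaaaaaababa$babba  a
   17  babbababbaaaaaababa$  $
   18  bbaaaaaababa$babbaba  a
   19  bbababbaaaaaababa$ba  a

abbaaaababbbababa$aa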